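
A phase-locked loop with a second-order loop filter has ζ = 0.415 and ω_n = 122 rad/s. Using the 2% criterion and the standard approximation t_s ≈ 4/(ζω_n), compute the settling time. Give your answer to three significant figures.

t_s ≈ 0.0790 s

t_s ≈ 4/(ζω_n) = 4/(0.415 × 122) = 0.0790 s.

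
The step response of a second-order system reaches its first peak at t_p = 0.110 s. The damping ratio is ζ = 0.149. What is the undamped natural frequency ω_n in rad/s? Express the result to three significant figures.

Peak time t_p = π/ω_d, so ω_d = π/t_p = π/0.110 = 28.6 rad/s.
ω_n = ω_d/√(1−ζ²) = 28.6/√0.978 = 28.9 rad/s.

ω_n ≈ 28.9 rad/s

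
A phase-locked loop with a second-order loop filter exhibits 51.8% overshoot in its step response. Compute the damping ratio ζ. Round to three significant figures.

ζ ≈ 0.205

From %OS = 100·exp(−πζ/√(1−ζ²)), invert to get ζ = −ln(OS)/√(π² + ln²(OS)) with OS = 0.518.
−ln 0.518 = 0.6578, so ζ = 0.6578/√(π² + 0.4327) = 0.205.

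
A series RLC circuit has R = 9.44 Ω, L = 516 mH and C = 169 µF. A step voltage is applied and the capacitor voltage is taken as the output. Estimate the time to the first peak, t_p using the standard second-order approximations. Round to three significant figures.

For a series RLC circuit (capacitor voltage as output), ω_n = 1/√(LC) = 1/√(516 mH · 169 µF) = 107 rad/s.
ζ = (R/2)·√(C/L) = (9.44/2)·√(169 µF/516 mH) = 0.0854.
The damped frequency ω_d = ω_n√(1−ζ²) = 107 rad/s. t_p = π/ω_d = 0.0294 s.

t_p ≈ 0.0294 s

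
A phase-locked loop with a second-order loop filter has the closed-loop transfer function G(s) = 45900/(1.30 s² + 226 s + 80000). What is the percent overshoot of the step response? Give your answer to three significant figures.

%OS ≈ 30.9%

Dividing through by 1.30: denominator becomes s² + 173.8 s + 61540.
So ω_n = √61540 = 248 rad/s and ζ = 173.8/(2·248) = 0.350.
%OS = 100·exp(−πζ/√(1−ζ²)) = 30.9%.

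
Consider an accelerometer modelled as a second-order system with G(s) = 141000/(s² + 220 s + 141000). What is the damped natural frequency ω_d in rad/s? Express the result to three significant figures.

ω_d ≈ 359 rad/s

ω_n = √141000 = 375 rad/s; ζ = 220/(2·375) = 0.293.
ω_d = 375·√(1 − 0.293²) = 359 rad/s.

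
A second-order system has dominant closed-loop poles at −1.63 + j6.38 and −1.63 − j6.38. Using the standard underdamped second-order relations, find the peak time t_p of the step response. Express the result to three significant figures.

t_p ≈ 0.492 s

t_p = π/ω_d with ω_d = 6.38 (the imaginary part), so t_p = 0.492 s.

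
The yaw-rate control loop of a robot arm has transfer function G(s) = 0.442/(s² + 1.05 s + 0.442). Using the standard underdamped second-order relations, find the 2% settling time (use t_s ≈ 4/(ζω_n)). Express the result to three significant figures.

Matching coefficients with s² + 2ζω_n s + ω_n² gives ω_n² = 0.442 ⇒ ω_n = 0.665 rad/s, and ζ = 1.05/(2ω_n) = 0.790.
t_s ≈ 4/(ζω_n) = 4/(0.790·0.665) = 7.62 s.

t_s ≈ 7.62 s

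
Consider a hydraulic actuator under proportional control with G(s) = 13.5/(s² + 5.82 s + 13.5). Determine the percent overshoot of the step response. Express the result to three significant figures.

%OS ≈ 1.70%

Comparing the denominator to s² + 2ζω_n s + ω_n²: ω_n = √13.5 = 3.67 rad/s, and 2ζω_n = 5.82 so ζ = 5.82/(2·3.67) = 0.792.
%OS = 100 e^{−πζ/√(1−ζ²)} with ζ = 0.792 gives 1.70%.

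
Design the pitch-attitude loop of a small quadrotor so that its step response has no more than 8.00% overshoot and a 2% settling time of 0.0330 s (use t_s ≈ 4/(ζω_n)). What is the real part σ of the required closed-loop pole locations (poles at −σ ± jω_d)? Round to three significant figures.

σ ≈ 121

The settling-time spec alone fixes σ = ζω_n = 4/t_s = 4/0.0330 = 121.
(Overshoot then fixes ζ = 0.627 and hence ω_d = σ·√(1−ζ²)/ζ = 151 rad/s.)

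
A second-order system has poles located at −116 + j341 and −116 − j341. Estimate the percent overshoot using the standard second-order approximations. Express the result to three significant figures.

The poles are at −σ ± jω_d with σ = 116 and ω_d = 341, so ω_n = √(σ²+ω_d²) = 360 rad/s and ζ = σ/ω_n = 0.322.
%OS = 100 e^{−πζ/√(1−ζ²)} with ζ = 0.322 gives 34.3%.

%OS ≈ 34.3%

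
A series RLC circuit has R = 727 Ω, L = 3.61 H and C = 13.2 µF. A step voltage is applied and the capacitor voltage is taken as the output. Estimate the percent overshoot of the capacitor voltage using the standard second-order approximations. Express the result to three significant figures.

For a series RLC circuit (capacitor voltage as output), ω_n = 1/√(LC) = 1/√(3.61 H · 13.2 µF) = 145 rad/s.
ζ = (R/2)·√(C/L) = (727/2)·√(13.2 µF/3.61 H) = 0.695.
%OS = 100 e^{−πζ/√(1−ζ²)} with ζ = 0.695 gives 4.80%.

%OS ≈ 4.80%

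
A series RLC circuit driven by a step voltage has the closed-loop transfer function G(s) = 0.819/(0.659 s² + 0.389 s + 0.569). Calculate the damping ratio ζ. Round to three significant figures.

Dividing through by 0.659: denominator becomes s² + 0.5903 s + 0.8634.
So ω_n = √0.8634 = 0.929 rad/s and ζ = 0.5903/(2·0.929) = 0.318.

ζ ≈ 0.318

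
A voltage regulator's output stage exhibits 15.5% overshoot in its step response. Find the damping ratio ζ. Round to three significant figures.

ζ ≈ 0.510

Inverting the overshoot relation: ζ = |ln 0.155|/√(π² + ln²0.155) = 0.510.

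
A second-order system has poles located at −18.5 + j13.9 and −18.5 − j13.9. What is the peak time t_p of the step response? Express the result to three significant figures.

t_p = π/ω_d with ω_d = 13.9 (the imaginary part), so t_p = 0.226 s.

t_p ≈ 0.226 s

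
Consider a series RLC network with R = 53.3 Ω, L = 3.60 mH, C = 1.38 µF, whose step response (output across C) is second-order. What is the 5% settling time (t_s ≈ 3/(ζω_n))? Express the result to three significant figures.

t_s ≈ 0.000405 s

For a series RLC circuit (capacitor voltage as output), ω_n = 1/√(LC) = 1/√(3.60 mH · 1.38 µF) = 14200 rad/s.
ζ = (R/2)·√(C/L) = (53.3/2)·√(1.38 µF/3.60 mH) = 0.522.
t_s ≈ 3/(ζω_n) = 0.000405 s.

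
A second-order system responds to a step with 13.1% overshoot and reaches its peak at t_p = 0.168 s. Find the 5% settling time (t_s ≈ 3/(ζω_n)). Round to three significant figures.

t_s ≈ 0.248 s

From the overshoot, ζ = −ln(OS)/√(π²+ln²(OS)) = 0.543.
t_p = π/ω_d ⇒ ω_d = 18.7 rad/s; then ω_n = ω_d/√(1−ζ²) = 22.3 rad/s.
t_s ≈ 3/(ζω_n) = 3/(0.543·22.3) = 0.248 s.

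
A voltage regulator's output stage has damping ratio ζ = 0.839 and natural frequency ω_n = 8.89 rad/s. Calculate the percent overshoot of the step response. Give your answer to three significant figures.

%OS ≈ 0.788%

For an underdamped second-order system, %OS = 100·exp(−πζ/√(1−ζ²)).
πζ/√(1−ζ²) = π·0.839/√(1−0.704) = 4.844, so %OS = 100·e^(−4.844) = 0.788%.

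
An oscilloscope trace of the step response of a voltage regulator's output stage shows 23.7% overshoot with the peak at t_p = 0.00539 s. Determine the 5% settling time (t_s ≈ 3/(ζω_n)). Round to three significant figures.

t_s ≈ 0.0112 s

ζ from %OS: ζ = |ln 0.237|/√(π²+ln²0.237) = 0.417.
t_p = π/ω_d ⇒ ω_d = 583 rad/s; then ω_n = ω_d/√(1−ζ²) = 641 rad/s.
t_s ≈ 3/(ζω_n) = 3/(0.417·641) = 0.0112 s.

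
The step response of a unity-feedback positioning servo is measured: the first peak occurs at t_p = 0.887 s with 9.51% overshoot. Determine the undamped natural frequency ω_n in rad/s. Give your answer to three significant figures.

From the overshoot, ζ = −ln(OS)/√(π²+ln²(OS)) = 0.599.
From t_p = π/ω_d, ω_d = π/0.887 = 3.54 rad/s, so ω_n = ω_d/√(1−ζ²) = 4.42 rad/s.

ω_n ≈ 4.42 rad/s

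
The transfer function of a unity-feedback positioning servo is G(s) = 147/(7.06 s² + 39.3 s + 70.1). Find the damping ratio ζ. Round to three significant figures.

ζ ≈ 0.883

Dividing through by 7.06: denominator becomes s² + 5.567 s + 9.929.
So ω_n = √9.929 = 3.15 rad/s and ζ = 5.567/(2·3.15) = 0.883.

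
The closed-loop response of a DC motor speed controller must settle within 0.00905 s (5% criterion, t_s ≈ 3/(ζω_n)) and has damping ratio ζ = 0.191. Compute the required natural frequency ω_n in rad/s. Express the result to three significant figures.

Rearranging t_s ≈ 3/(ζω_n) gives ω_n = 3/(ζ·t_s) = 3/(0.191 × 0.00905) = 1740 rad/s.

ω_n ≈ 1740 rad/s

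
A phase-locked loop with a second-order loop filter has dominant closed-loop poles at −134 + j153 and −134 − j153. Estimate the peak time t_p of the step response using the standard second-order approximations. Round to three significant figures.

t_p = π/ω_d with ω_d = 153 (the imaginary part), so t_p = 0.0205 s.

t_p ≈ 0.0205 s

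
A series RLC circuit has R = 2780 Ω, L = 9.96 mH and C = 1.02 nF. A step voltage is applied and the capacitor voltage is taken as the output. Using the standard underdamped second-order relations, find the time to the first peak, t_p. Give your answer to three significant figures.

For a series RLC circuit (capacitor voltage as output), ω_n = 1/√(LC) = 1/√(9.96 mH · 1.02 nF) = 314000 rad/s.
ζ = (R/2)·√(C/L) = (2780/2)·√(1.02 nF/9.96 mH) = 0.445.
ω_d = 314000·√(1 − 0.445²) = 281000 rad/s. t_p = π/ω_d = 0.0000112 s.

t_p ≈ 0.0000112 s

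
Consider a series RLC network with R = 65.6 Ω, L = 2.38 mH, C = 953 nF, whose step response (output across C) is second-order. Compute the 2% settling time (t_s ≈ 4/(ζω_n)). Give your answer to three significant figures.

For a series RLC circuit (capacitor voltage as output), ω_n = 1/√(LC) = 1/√(2.38 mH · 953 nF) = 21000 rad/s.
ζ = (R/2)·√(C/L) = (65.6/2)·√(953 nF/2.38 mH) = 0.656.
t_s ≈ 4/(ζω_n) = 0.000290 s.

t_s ≈ 0.000290 s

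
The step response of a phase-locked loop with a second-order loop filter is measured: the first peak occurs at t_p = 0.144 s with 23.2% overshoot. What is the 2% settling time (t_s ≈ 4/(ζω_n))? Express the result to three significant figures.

From the overshoot, ζ = −ln(OS)/√(π²+ln²(OS)) = 0.422.
From t_p = π/ω_d, ω_d = π/0.144 = 21.8 rad/s, so ω_n = ω_d/√(1−ζ²) = 24.1 rad/s.
t_s ≈ 4/(ζω_n) = 4/(0.422·24.1) = 0.394 s.

t_s ≈ 0.394 s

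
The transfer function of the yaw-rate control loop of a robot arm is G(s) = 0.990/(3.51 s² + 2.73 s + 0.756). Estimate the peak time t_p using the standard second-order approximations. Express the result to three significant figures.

Dividing through by 3.51: denominator becomes s² + 0.7778 s + 0.2154.
So ω_n = √0.2154 = 0.464 rad/s and ζ = 0.7778/(2·0.464) = 0.838.
ω_d = 0.464·√(1 − 0.838²) = 0.253 rad/s. t_p = π/ω_d = 12.4 s.

t_p ≈ 12.4 s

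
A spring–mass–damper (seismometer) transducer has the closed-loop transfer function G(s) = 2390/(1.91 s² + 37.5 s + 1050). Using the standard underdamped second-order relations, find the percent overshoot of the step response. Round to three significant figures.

Dividing through by 1.91: denominator becomes s² + 19.63 s + 549.7.
So ω_n = √549.7 = 23.4 rad/s and ζ = 19.63/(2·23.4) = 0.419.
%OS = 100 e^{−πζ/√(1−ζ²)} with ζ = 0.419 gives 23.5%.

%OS ≈ 23.5%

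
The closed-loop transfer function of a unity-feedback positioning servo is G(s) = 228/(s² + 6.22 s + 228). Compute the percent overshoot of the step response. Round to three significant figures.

%OS ≈ 51.6%

ω_n = √228 = 15.1 rad/s; ζ = 6.22/(2·15.1) = 0.206.
Overshoot: exp(−π·0.206/√(1−0.206²)) = 0.516, i.e. 51.6%.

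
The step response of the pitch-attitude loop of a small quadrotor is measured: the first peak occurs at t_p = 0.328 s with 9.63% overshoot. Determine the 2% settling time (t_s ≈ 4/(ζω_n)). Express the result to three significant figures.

t_s ≈ 0.561 s

ζ from %OS: ζ = |ln 0.0963|/√(π²+ln²0.0963) = 0.597.
From t_p = π/ω_d, ω_d = π/0.328 = 9.58 rad/s, so ω_n = ω_d/√(1−ζ²) = 11.9 rad/s.
t_s ≈ 4/(ζω_n) = 4/(0.597·11.9) = 0.561 s.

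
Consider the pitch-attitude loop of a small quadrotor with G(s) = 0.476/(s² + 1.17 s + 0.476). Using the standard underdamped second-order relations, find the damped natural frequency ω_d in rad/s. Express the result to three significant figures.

Matching coefficients with s² + 2ζω_n s + ω_n² gives ω_n² = 0.476 ⇒ ω_n = 0.690 rad/s, and ζ = 1.17/(2ω_n) = 0.848.
ω_d = 0.690·√(1 − 0.848²) = 0.366 rad/s.

ω_d ≈ 0.366 rad/s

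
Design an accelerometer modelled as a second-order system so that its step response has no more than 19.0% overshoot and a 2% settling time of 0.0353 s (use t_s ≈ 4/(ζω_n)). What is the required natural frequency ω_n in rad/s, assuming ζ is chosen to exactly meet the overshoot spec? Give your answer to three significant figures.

Inverting the overshoot relation: ζ = |ln 0.190|/√(π² + ln²0.190) = 0.467.
From t_s ≈ 4/(ζω_n): ω_n = 4/(ζ·t_s) = 4/(0.467·0.0353) = 242 rad/s.

ω_n ≈ 242 rad/s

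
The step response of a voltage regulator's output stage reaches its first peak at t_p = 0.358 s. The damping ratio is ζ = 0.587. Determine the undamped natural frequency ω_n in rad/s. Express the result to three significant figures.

ω_n ≈ 10.8 rad/s

Peak time t_p = π/ω_d, so ω_d = π/t_p = π/0.358 = 8.78 rad/s.
ω_n = ω_d/√(1−ζ²) = 8.78/√0.655 = 10.8 rad/s.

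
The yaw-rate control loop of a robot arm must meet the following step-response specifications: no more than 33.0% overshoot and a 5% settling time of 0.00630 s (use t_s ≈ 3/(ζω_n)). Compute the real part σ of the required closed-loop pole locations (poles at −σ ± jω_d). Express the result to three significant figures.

σ ≈ 476

The settling-time spec alone fixes σ = ζω_n = 3/t_s = 3/0.00630 = 476.
(Overshoot then fixes ζ = 0.333 and hence ω_d = σ·√(1−ζ²)/ζ = 1350 rad/s.)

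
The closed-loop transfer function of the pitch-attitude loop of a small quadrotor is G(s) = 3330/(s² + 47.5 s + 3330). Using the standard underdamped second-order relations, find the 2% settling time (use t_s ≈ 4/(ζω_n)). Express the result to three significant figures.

Comparing the denominator to s² + 2ζω_n s + ω_n²: ω_n = √3330 = 57.7 rad/s, and 2ζω_n = 47.5 so ζ = 47.5/(2·57.7) = 0.412.
t_s ≈ 4/(ζω_n) = 4/(0.412·57.7) = 0.168 s.

t_s ≈ 0.168 s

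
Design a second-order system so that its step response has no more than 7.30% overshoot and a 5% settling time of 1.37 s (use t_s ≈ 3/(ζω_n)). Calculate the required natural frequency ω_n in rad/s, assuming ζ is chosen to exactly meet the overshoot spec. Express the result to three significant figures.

From %OS = 100·exp(−πζ/√(1−ζ²)), invert to get ζ = −ln(OS)/√(π² + ln²(OS)) with OS = 0.0730.
−ln 0.0730 = 2.617, so ζ = 2.617/√(π² + 6.850) = 0.640.
Then ω_n = 3/(ζ t_s) = 3/(0.640 × 1.37) = 3.42 rad/s.

ω_n ≈ 3.42 rad/s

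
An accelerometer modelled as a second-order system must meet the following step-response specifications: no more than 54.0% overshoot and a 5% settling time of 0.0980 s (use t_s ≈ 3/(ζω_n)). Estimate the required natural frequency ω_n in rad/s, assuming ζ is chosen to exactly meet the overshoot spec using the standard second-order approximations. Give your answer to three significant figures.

ω_n ≈ 159 rad/s

ζ = −ln(OS)/√(π² + (ln OS)²). With OS = 0.540, ln OS = −0.6162 and ζ = 0.6162/3.201 = 0.192.
Then ω_n = 3/(ζ t_s) = 3/(0.192 × 0.0980) = 159 rad/s.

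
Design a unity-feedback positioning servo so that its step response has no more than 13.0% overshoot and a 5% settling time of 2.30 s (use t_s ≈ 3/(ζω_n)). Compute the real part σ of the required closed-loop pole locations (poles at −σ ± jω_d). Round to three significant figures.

σ ≈ 1.30

The settling-time spec alone fixes σ = ζω_n = 3/t_s = 3/2.30 = 1.30.
(Overshoot then fixes ζ = 0.545 and hence ω_d = σ·√(1−ζ²)/ζ = 2.01 rad/s.)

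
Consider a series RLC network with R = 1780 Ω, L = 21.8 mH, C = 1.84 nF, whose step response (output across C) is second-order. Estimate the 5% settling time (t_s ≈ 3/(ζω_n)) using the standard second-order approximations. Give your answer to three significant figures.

t_s ≈ 0.0000735 s

For a series RLC circuit (capacitor voltage as output), ω_n = 1/√(LC) = 1/√(21.8 mH · 1.84 nF) = 158000 rad/s.
ζ = (R/2)·√(C/L) = (1780/2)·√(1.84 nF/21.8 mH) = 0.259.
t_s ≈ 3/(ζω_n) = 0.0000735 s.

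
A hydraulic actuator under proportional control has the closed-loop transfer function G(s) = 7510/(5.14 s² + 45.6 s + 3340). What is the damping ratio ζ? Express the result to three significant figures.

Dividing through by 5.14: denominator becomes s² + 8.872 s + 649.8.
So ω_n = √649.8 = 25.5 rad/s and ζ = 8.872/(2·25.5) = 0.174.

ζ ≈ 0.174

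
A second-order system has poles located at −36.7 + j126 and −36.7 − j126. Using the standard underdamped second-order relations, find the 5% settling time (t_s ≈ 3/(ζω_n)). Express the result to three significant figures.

t_s ≈ 0.0817 s

For poles at −σ ± jω_d, ζω_n = σ = 36.7, so t_s ≈ 3/σ = 0.0817 s.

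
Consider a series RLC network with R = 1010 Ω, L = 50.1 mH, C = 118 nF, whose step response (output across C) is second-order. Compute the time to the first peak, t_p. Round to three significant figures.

t_p ≈ 0.000382 s

For a series RLC circuit (capacitor voltage as output), ω_n = 1/√(LC) = 1/√(50.1 mH · 118 nF) = 13000 rad/s.
ζ = (R/2)·√(C/L) = (1010/2)·√(118 nF/50.1 mH) = 0.775.
ω_d = ω_n√(1−ζ²) = 8220 rad/s. t_p = π/ω_d = 0.000382 s.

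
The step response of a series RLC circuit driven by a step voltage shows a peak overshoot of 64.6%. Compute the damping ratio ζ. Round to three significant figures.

Inverting the overshoot relation: ζ = |ln 0.646|/√(π² + ln²0.646) = 0.138.

ζ ≈ 0.138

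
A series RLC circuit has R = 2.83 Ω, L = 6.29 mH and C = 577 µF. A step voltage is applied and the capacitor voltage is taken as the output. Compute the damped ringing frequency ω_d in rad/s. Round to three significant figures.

For a series RLC circuit (capacitor voltage as output), ω_n = 1/√(LC) = 1/√(6.29 mH · 577 µF) = 525 rad/s.
ζ = (R/2)·√(C/L) = (2.83/2)·√(577 µF/6.29 mH) = 0.429.
The damped frequency ω_d = ω_n√(1−ζ²) = 474 rad/s.

ω_d ≈ 474 rad/s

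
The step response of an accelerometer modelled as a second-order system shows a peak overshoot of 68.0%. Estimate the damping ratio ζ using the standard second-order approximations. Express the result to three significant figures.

ζ ≈ 0.122

From %OS = 100·exp(−πζ/√(1−ζ²)), invert to get ζ = −ln(OS)/√(π² + ln²(OS)) with OS = 0.680.
−ln 0.680 = 0.3857, so ζ = 0.3857/√(π² + 0.1487) = 0.122.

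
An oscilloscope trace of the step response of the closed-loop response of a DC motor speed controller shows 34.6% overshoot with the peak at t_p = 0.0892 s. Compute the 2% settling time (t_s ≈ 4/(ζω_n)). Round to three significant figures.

t_s ≈ 0.336 s

ζ from %OS: ζ = |ln 0.346|/√(π²+ln²0.346) = 0.320.
t_p = π/ω_d ⇒ ω_d = 35.2 rad/s; then ω_n = ω_d/√(1−ζ²) = 37.2 rad/s.
t_s ≈ 4/(ζω_n) = 4/(0.320·37.2) = 0.336 s.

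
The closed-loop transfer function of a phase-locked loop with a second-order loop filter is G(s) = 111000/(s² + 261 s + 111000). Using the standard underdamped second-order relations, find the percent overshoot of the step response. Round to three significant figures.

ω_n = √111000 = 333 rad/s; ζ = 261/(2·333) = 0.392.
Overshoot: exp(−π·0.392/√(1−0.392²)) = 0.263, i.e. 26.3%.

%OS ≈ 26.3%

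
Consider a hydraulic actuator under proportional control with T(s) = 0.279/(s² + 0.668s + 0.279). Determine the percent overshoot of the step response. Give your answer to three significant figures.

Comparing the denominator to s² + 2ζω_n s + ω_n²: ω_n = √0.279 = 0.528 rad/s, and 2ζω_n = 0.668 so ζ = 0.668/(2·0.528) = 0.632.
%OS = 100·exp(−πζ/√(1−ζ²)) = 7.70%.

%OS ≈ 7.70%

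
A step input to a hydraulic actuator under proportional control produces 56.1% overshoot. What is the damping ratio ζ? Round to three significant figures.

From %OS = 100·exp(−πζ/√(1−ζ²)), invert to get ζ = −ln(OS)/√(π² + ln²(OS)) with OS = 0.561.
−ln 0.561 = 0.5780, so ζ = 0.5780/√(π² + 0.3341) = 0.181.

ζ ≈ 0.181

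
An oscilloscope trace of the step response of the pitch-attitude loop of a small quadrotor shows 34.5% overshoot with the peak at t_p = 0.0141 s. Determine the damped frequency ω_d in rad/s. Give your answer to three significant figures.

t_p = π/ω_d, so ω_d = π/0.0141 = 223 rad/s.

ω_d ≈ 223 rad/s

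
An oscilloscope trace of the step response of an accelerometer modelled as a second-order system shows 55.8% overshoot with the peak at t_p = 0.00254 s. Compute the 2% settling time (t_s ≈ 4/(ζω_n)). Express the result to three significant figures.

The overshoot fixes ζ = −ln(OS)/√(π²+ln²(OS)) = 0.183.
From t_p = π/ω_d, ω_d = π/0.00254 = 1240 rad/s, so ω_n = ω_d/√(1−ζ²) = 1260 rad/s.
t_s ≈ 4/(ζω_n) = 4/(0.183·1260) = 0.0174 s.

t_s ≈ 0.0174 s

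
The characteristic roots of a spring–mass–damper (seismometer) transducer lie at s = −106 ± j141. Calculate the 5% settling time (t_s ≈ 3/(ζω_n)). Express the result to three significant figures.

t_s ≈ 0.0283 s

For poles at −σ ± jω_d, ζω_n = σ = 106, so t_s ≈ 3/σ = 0.0283 s.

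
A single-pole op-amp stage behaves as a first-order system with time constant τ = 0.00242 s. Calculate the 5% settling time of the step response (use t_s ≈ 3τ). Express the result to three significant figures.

t_s ≈ 3τ = 0.00726 s.

t_s ≈ 0.00726 s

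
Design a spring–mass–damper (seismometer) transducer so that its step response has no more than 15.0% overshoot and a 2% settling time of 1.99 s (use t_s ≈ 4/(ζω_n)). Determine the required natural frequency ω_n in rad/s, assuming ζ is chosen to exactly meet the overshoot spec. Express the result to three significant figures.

ω_n ≈ 3.89 rad/s

From %OS = 100·exp(−πζ/√(1−ζ²)), invert to get ζ = −ln(OS)/√(π² + ln²(OS)) with OS = 0.150.
−ln 0.150 = 1.897, so ζ = 1.897/√(π² + 3.599) = 0.517.
Then ω_n = 4/(ζ t_s) = 4/(0.517 × 1.99) = 3.89 rad/s.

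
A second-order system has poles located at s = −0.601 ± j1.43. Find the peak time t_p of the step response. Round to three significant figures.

t_p = π/ω_d with ω_d = 1.43 (the imaginary part), so t_p = 2.20 s.

t_p ≈ 2.20 s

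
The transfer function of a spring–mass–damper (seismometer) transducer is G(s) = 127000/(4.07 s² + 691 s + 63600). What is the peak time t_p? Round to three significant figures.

Dividing through by 4.07: denominator becomes s² + 169.8 s + 15630.
So ω_n = √15630 = 125 rad/s and ζ = 169.8/(2·125) = 0.679.
The damped frequency ω_d = ω_n√(1−ζ²) = 91.8 rad/s. t_p = π/ω_d = 0.0342 s.

t_p ≈ 0.0342 s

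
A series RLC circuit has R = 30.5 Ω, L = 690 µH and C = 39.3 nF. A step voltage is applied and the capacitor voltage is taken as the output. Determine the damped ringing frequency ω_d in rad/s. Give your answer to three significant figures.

For a series RLC circuit (capacitor voltage as output), ω_n = 1/√(LC) = 1/√(690 µH · 39.3 nF) = 192000 rad/s.
ζ = (R/2)·√(C/L) = (30.5/2)·√(39.3 nF/690 µH) = 0.115.
ω_d = ω_n√(1−ζ²) = 191000 rad/s.

ω_d ≈ 191000 rad/s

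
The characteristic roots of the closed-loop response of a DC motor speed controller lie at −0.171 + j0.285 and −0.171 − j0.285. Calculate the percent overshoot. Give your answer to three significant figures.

With σ = 0.171, ω_d = 0.285: ω_n = √(σ²+ω_d²) = 0.332 rad/s, ζ = σ/ω_n = 0.514.
Overshoot: exp(−π·0.514/√(1−0.514²)) = 0.152, i.e. 15.2%.

%OS ≈ 15.2%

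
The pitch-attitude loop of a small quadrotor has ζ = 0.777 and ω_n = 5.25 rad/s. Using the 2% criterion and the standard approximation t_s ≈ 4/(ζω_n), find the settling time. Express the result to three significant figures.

t_s ≈ 4/(ζω_n) = 4/(0.777 × 5.25) = 0.981 s.

t_s ≈ 0.981 s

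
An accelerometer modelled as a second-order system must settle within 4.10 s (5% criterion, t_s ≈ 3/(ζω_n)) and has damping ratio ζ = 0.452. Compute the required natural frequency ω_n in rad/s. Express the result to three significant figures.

ω_n ≈ 1.62 rad/s

Rearranging t_s ≈ 3/(ζω_n) gives ω_n = 3/(ζ·t_s) = 3/(0.452 × 4.10) = 1.62 rad/s.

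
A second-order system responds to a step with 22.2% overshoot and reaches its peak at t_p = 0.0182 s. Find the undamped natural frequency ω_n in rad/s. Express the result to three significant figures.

From the overshoot, ζ = −ln(OS)/√(π²+ln²(OS)) = 0.432.
t_p = π/ω_d ⇒ ω_d = 173 rad/s; then ω_n = ω_d/√(1−ζ²) = 191 rad/s.

ω_n ≈ 191 rad/s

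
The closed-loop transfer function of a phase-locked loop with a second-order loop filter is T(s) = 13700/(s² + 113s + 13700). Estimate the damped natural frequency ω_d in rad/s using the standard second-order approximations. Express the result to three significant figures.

ω_d ≈ 103 rad/s

ω_n = √13700 = 117 rad/s; ζ = 113/(2·117) = 0.483.
ω_d = 117·√(1 − 0.483²) = 103 rad/s.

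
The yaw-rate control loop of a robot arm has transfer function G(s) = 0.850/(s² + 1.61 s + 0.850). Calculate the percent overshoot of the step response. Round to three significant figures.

Matching coefficients with s² + 2ζω_n s + ω_n² gives ω_n² = 0.850 ⇒ ω_n = 0.922 rad/s, and ζ = 1.61/(2ω_n) = 0.873.
Overshoot: exp(−π·0.873/√(1−0.873²)) = 0.00360, i.e. 0.360%.

%OS ≈ 0.360%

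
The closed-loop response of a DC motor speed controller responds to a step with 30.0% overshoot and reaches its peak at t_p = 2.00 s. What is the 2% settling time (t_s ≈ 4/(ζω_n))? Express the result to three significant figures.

ζ from %OS: ζ = |ln 0.300|/√(π²+ln²0.300) = 0.358.
From t_p = π/ω_d, ω_d = π/2.00 = 1.57 rad/s, so ω_n = ω_d/√(1−ζ²) = 1.68 rad/s.
t_s ≈ 4/(ζω_n) = 4/(0.358·1.68) = 6.64 s.

t_s ≈ 6.64 s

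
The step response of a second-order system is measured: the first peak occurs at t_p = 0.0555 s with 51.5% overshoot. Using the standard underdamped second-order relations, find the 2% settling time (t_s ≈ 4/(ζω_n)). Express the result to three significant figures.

The overshoot fixes ζ = −ln(OS)/√(π²+ln²(OS)) = 0.207.
From t_p = π/ω_d, ω_d = π/0.0555 = 56.6 rad/s, so ω_n = ω_d/√(1−ζ²) = 57.9 rad/s.
t_s ≈ 4/(ζω_n) = 4/(0.207·57.9) = 0.335 s.

t_s ≈ 0.335 s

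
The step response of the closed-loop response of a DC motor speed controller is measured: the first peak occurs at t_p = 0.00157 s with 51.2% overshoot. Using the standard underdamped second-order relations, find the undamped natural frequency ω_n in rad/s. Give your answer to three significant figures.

From the overshoot, ζ = −ln(OS)/√(π²+ln²(OS)) = 0.208.
From t_p = π/ω_d, ω_d = π/0.00157 = 2000 rad/s, so ω_n = ω_d/√(1−ζ²) = 2050 rad/s.

ω_n ≈ 2050 rad/s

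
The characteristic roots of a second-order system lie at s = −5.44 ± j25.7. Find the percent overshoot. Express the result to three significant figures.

The poles are at −σ ± jω_d with σ = 5.44 and ω_d = 25.7, so ω_n = √(σ²+ω_d²) = 26.3 rad/s and ζ = σ/ω_n = 0.207.
Overshoot: exp(−π·0.207/√(1−0.207²)) = 0.514, i.e. 51.4%.

%OS ≈ 51.4%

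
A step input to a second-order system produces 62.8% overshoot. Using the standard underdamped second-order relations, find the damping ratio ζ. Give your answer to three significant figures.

ζ ≈ 0.146

From %OS = 100·exp(−πζ/√(1−ζ²)), invert to get ζ = −ln(OS)/√(π² + ln²(OS)) with OS = 0.628.
−ln 0.628 = 0.4652, so ζ = 0.4652/√(π² + 0.2164) = 0.146.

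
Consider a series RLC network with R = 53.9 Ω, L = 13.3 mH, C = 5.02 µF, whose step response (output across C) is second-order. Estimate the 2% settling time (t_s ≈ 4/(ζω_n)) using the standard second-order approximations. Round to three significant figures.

For a series RLC circuit (capacitor voltage as output), ω_n = 1/√(LC) = 1/√(13.3 mH · 5.02 µF) = 3870 rad/s.
ζ = (R/2)·√(C/L) = (53.9/2)·√(5.02 µF/13.3 mH) = 0.524.
t_s ≈ 4/(ζω_n) = 0.00197 s.

t_s ≈ 0.00197 s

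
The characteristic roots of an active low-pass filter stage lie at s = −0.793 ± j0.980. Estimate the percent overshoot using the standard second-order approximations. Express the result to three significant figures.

%OS ≈ 7.87%

With σ = 0.793, ω_d = 0.980: ω_n = √(σ²+ω_d²) = 1.26 rad/s, ζ = σ/ω_n = 0.629.
Overshoot: exp(−π·0.629/√(1−0.629²)) = 0.0787, i.e. 7.87%.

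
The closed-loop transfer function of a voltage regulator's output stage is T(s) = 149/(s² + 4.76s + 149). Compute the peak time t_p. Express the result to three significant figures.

Matching coefficients with s² + 2ζω_n s + ω_n² gives ω_n² = 149 ⇒ ω_n = 12.2 rad/s, and ζ = 4.76/(2ω_n) = 0.195.
ω_d = ω_n√(1−ζ²) = 12.0 rad/s. Then t_p = π/ω_d = 0.262 s.

t_p ≈ 0.262 s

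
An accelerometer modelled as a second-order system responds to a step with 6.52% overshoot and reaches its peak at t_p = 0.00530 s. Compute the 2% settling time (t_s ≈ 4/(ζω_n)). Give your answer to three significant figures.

t_s ≈ 0.00776 s

The overshoot fixes ζ = −ln(OS)/√(π²+ln²(OS)) = 0.656.
t_p = π/ω_d ⇒ ω_d = 593 rad/s; then ω_n = ω_d/√(1−ζ²) = 785 rad/s.
t_s ≈ 4/(ζω_n) = 4/(0.656·785) = 0.00776 s.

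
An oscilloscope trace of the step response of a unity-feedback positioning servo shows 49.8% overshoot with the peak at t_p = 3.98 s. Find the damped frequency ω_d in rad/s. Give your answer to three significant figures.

t_p = π/ω_d, so ω_d = π/3.98 = 0.789 rad/s.

ω_d ≈ 0.789 rad/s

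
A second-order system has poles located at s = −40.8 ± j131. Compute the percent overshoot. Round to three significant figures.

%OS ≈ 37.6%

|pole| = ω_n = √(40.8² + 131²) = 137 rad/s; ζ = cos θ = σ/ω_n = 0.297.
Overshoot: exp(−π·0.297/√(1−0.297²)) = 0.376, i.e. 37.6%.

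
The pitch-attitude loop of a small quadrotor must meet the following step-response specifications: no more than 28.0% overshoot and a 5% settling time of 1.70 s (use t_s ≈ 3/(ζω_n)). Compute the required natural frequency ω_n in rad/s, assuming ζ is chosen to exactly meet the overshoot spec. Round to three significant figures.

ω_n ≈ 4.70 rad/s

Inverting the overshoot relation: ζ = |ln 0.280|/√(π² + ln²0.280) = 0.376.
Then ω_n = 3/(ζ t_s) = 3/(0.376 × 1.70) = 4.70 rad/s.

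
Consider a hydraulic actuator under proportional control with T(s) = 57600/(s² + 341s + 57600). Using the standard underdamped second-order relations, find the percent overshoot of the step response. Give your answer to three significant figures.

Comparing the denominator to s² + 2ζω_n s + ω_n²: ω_n = √57600 = 240 rad/s, and 2ζω_n = 341 so ζ = 341/(2·240) = 0.710.
%OS = 100 e^{−πζ/√(1−ζ²)} with ζ = 0.710 gives 4.20%.

%OS ≈ 4.20%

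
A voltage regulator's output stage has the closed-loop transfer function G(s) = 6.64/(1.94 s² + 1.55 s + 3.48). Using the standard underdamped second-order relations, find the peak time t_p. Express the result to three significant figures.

Dividing through by 1.94: denominator becomes s² + 0.7990 s + 1.794.
So ω_n = √1.794 = 1.34 rad/s and ζ = 0.7990/(2·1.34) = 0.298.
ω_d = 1.34·√(1 − 0.298²) = 1.28 rad/s. t_p = π/ω_d = 2.46 s.

t_p ≈ 2.46 s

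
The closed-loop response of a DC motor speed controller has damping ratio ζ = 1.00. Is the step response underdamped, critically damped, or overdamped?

Since ζ = 1, the system is critically damped.

critically damped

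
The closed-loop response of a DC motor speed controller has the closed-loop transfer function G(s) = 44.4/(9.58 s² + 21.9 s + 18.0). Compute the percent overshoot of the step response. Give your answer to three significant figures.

%OS ≈ 0.869%

Dividing through by 9.58: denominator becomes s² + 2.286 s + 1.879.
So ω_n = √1.879 = 1.37 rad/s and ζ = 2.286/(2·1.37) = 0.834.
%OS = 100·exp(−πζ/√(1−ζ²)) = 0.869%.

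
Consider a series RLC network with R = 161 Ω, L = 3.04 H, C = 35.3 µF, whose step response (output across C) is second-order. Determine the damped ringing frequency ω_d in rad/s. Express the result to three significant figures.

For a series RLC circuit (capacitor voltage as output), ω_n = 1/√(LC) = 1/√(3.04 H · 35.3 µF) = 96.5 rad/s.
ζ = (R/2)·√(C/L) = (161/2)·√(35.3 µF/3.04 H) = 0.274.
The damped frequency ω_d = ω_n√(1−ζ²) = 92.8 rad/s.

ω_d ≈ 92.8 rad/s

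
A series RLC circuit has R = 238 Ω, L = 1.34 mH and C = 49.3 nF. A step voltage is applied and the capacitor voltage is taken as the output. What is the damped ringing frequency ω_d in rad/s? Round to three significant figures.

For a series RLC circuit (capacitor voltage as output), ω_n = 1/√(LC) = 1/√(1.34 mH · 49.3 nF) = 123000 rad/s.
ζ = (R/2)·√(C/L) = (238/2)·√(49.3 nF/1.34 mH) = 0.722.
ω_d = ω_n√(1−ζ²) = 85200 rad/s.

ω_d ≈ 85200 rad/s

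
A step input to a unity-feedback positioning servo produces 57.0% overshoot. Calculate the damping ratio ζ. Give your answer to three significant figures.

From %OS = 100·exp(−πζ/√(1−ζ²)), invert to get ζ = −ln(OS)/√(π² + ln²(OS)) with OS = 0.570.
−ln 0.570 = 0.5621, so ζ = 0.5621/√(π² + 0.3160) = 0.176.

ζ ≈ 0.176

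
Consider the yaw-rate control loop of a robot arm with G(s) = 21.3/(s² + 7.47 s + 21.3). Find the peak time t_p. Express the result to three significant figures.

t_p ≈ 1.16 s

Comparing the denominator to s² + 2ζω_n s + ω_n²: ω_n = √21.3 = 4.62 rad/s, and 2ζω_n = 7.47 so ζ = 7.47/(2·4.62) = 0.809.
ω_d = ω_n√(1−ζ²) = 2.71 rad/s. Then t_p = π/ω_d = 1.16 s.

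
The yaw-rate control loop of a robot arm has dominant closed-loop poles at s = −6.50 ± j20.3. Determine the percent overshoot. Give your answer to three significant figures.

The poles are at −σ ± jω_d with σ = 6.50 and ω_d = 20.3, so ω_n = √(σ²+ω_d²) = 21.3 rad/s and ζ = σ/ω_n = 0.305.
%OS = 100·exp(−πζ/√(1−ζ²)) = 36.6%.

%OS ≈ 36.6%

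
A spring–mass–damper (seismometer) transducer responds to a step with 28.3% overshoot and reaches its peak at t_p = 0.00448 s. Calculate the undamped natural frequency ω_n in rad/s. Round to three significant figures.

ω_n ≈ 756 rad/s

The overshoot fixes ζ = −ln(OS)/√(π²+ln²(OS)) = 0.373.
t_p = π/ω_d ⇒ ω_d = 701 rad/s; then ω_n = ω_d/√(1−ζ²) = 756 rad/s.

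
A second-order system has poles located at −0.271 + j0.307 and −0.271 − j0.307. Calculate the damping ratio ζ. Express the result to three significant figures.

ζ ≈ 0.662

With σ = 0.271, ω_d = 0.307: ω_n = √(σ²+ω_d²) = 0.409 rad/s, ζ = σ/ω_n = 0.662.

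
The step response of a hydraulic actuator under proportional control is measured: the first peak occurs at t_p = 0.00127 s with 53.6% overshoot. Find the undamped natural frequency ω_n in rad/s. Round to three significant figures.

ω_n ≈ 2520 rad/s

The overshoot fixes ζ = −ln(OS)/√(π²+ln²(OS)) = 0.195.
From t_p = π/ω_d, ω_d = π/0.00127 = 2470 rad/s, so ω_n = ω_d/√(1−ζ²) = 2520 rad/s.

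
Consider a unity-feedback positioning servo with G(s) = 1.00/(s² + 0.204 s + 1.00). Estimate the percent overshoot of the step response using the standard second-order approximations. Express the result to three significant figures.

Comparing the denominator to s² + 2ζω_n s + ω_n²: ω_n = √1.00 = 1.00 rad/s, and 2ζω_n = 0.204 so ζ = 0.204/(2·1.00) = 0.102.
%OS = 100·exp(−πζ/√(1−ζ²)) = 72.5%.

%OS ≈ 72.5%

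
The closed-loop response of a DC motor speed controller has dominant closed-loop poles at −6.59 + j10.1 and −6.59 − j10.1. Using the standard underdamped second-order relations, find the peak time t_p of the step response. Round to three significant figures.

t_p = π/ω_d with ω_d = 10.1 (the imaginary part), so t_p = 0.311 s.

t_p ≈ 0.311 s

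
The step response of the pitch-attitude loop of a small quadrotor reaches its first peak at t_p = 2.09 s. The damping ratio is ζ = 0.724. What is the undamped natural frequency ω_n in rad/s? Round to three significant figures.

Peak time t_p = π/ω_d, so ω_d = π/t_p = π/2.09 = 1.50 rad/s.
ω_n = ω_d/√(1−ζ²) = 1.50/√0.476 = 2.18 rad/s.

ω_n ≈ 2.18 rad/s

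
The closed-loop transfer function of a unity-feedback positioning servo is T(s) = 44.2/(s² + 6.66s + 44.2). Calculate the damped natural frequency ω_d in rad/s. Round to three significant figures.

Matching coefficients with s² + 2ζω_n s + ω_n² gives ω_n² = 44.2 ⇒ ω_n = 6.65 rad/s, and ζ = 6.66/(2ω_n) = 0.501.
ω_d = 6.65·√(1 − 0.501²) = 5.75 rad/s.

ω_d ≈ 5.75 rad/s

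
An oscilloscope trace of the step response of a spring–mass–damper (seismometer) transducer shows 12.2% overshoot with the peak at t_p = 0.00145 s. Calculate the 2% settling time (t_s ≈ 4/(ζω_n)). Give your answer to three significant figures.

t_s ≈ 0.00276 s

The overshoot fixes ζ = −ln(OS)/√(π²+ln²(OS)) = 0.556.
From t_p = π/ω_d, ω_d = π/0.00145 = 2170 rad/s, so ω_n = ω_d/√(1−ζ²) = 2610 rad/s.
t_s ≈ 4/(ζω_n) = 4/(0.556·2610) = 0.00276 s.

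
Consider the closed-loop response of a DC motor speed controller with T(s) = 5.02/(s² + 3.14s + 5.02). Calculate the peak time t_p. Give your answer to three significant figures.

ω_n = √5.02 = 2.24 rad/s; ζ = 3.14/(2·2.24) = 0.701.
The damped frequency ω_d = ω_n√(1−ζ²) = 1.60 rad/s. Then t_p = π/ω_d = 1.97 s.

t_p ≈ 1.97 s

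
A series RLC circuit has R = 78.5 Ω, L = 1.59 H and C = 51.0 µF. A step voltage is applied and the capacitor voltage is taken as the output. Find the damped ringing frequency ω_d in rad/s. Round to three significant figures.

For a series RLC circuit (capacitor voltage as output), ω_n = 1/√(LC) = 1/√(1.59 H · 51.0 µF) = 111 rad/s.
ζ = (R/2)·√(C/L) = (78.5/2)·√(51.0 µF/1.59 H) = 0.222.
ω_d = ω_n√(1−ζ²) = 108 rad/s.

ω_d ≈ 108 rad/s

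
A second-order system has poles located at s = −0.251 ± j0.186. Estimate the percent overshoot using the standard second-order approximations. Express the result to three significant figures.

%OS ≈ 1.44%

With σ = 0.251, ω_d = 0.186: ω_n = √(σ²+ω_d²) = 0.312 rad/s, ζ = σ/ω_n = 0.803.
%OS = 100·exp(−πζ/√(1−ζ²)) = 1.44%.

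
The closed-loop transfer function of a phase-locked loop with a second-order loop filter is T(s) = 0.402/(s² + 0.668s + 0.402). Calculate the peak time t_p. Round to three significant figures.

Matching coefficients with s² + 2ζω_n s + ω_n² gives ω_n² = 0.402 ⇒ ω_n = 0.634 rad/s, and ζ = 0.668/(2ω_n) = 0.527.
The damped frequency ω_d = ω_n√(1−ζ²) = 0.539 rad/s. Then t_p = π/ω_d = 5.83 s.

t_p ≈ 5.83 s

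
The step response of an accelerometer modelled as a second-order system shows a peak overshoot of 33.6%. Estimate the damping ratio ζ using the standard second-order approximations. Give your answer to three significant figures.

ζ ≈ 0.328

Inverting the overshoot relation: ζ = |ln 0.336|/√(π² + ln²0.336) = 0.328.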